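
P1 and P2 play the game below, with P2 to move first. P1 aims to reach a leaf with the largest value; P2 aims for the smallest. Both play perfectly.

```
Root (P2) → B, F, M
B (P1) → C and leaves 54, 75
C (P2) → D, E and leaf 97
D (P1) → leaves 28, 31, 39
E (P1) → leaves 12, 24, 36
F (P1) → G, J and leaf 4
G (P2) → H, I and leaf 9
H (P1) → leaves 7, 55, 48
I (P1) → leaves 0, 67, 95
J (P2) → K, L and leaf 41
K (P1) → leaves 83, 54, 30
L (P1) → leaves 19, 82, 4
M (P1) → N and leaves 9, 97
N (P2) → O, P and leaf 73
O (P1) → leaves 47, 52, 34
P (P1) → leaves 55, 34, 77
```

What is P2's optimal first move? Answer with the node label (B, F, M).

F

D (P1): max(28, 31, 39) = 39
E (P1): max(12, 24, 36) = 36
C (P2): min(39, 36, 97) = 36
B (P1): max(36, 54, 75) = 75
H (P1): max(7, 55, 48) = 55
I (P1): max(0, 67, 95) = 95
G (P2): min(55, 95, 9) = 9
K (P1): max(83, 54, 30) = 83
L (P1): max(19, 82, 4) = 82
J (P2): min(83, 82, 41) = 41
F (P1): max(9, 41, 4) = 41
O (P1): max(47, 52, 34) = 52
P (P1): max(55, 34, 77) = 77
N (P2): min(52, 77, 73) = 52
M (P1): max(52, 9, 97) = 97
Root (P2): min(75, 41, 97) = 41
P2 picks the child with the lowest value: F (value 41).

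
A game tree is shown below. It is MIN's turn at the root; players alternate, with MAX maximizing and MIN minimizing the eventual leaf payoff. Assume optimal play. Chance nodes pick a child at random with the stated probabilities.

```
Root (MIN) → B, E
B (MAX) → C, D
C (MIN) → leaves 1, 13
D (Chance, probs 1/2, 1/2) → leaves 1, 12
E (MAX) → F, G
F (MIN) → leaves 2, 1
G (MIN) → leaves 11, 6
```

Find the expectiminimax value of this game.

C (MIN): min(1, 13) = 1
D (Chance): 1/2·1 + 1/2·12 = 6.5
B (MAX): max(1, 6.5) = 6.5
F (MIN): min(2, 1) = 1
G (MIN): min(11, 6) = 6
E (MAX): max(1, 6) = 6
Root (MIN): min(6.5, 6) = 6

6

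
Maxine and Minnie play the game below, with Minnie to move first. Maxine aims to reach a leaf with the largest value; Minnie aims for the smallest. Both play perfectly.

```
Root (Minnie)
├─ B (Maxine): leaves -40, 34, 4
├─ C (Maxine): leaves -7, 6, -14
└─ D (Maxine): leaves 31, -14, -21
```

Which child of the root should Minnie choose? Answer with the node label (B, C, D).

C

B (Maxine): max(-40, 34, 4) = 34
C (Maxine): max(-7, 6, -14) = 6
D (Maxine): max(31, -14, -21) = 31
Root (Minnie): min(34, 6, 31) = 6
Minnie picks the child with the lowest value: C (value 6).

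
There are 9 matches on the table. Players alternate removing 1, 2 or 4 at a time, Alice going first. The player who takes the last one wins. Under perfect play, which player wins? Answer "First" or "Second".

Second

Positions where the player to move wins (W) vs loses (L):
i:   0  1  2  3  4  5  6  7  8  9
     L  W  W  L  W  W  L  W  W  L
Position 9 is L, so the second player wins.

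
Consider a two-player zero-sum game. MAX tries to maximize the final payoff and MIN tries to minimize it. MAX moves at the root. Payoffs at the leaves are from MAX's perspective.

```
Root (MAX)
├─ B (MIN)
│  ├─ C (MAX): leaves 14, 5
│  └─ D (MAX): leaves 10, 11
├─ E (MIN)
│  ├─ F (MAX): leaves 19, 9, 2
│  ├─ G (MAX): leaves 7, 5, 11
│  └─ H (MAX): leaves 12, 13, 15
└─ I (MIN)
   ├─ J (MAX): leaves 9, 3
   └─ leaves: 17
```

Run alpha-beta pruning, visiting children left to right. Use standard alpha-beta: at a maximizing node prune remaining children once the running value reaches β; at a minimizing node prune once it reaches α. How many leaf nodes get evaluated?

C [α=-∞,β=+∞]: v=14
D [α=-∞,β=14]: v=11
B [α=-∞,β=+∞]: v=11
F [α=11,β=+∞]: v=19
G [α=11,β=19]: v=11
E [α=11,β=+∞]: v=11 after child 2 ≤ α → α-cutoff, skip 1
J [α=11,β=+∞]: v=9
I [α=11,β=+∞]: v=9 after child 1 ≤ α → α-cutoff, skip 1
Root [α=-∞,β=+∞]: v=11
Leaves evaluated: 12 of 16.

12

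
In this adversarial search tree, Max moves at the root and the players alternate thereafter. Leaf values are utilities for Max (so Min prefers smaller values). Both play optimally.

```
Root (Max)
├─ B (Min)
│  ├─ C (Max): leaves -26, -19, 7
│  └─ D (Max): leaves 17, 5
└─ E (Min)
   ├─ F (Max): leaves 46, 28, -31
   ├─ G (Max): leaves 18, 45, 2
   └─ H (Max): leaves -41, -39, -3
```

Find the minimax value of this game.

C (Max): max(-26, -19, 7) = 7
D (Max): max(17, 5) = 17
B (Min): min(7, 17) = 7
F (Max): max(46, 28, -31) = 46
G (Max): max(18, 45, 2) = 45
H (Max): max(-41, -39, -3) = -3
E (Min): min(46, 45, -3) = -3
Root (Max): max(7, -3) = 7

7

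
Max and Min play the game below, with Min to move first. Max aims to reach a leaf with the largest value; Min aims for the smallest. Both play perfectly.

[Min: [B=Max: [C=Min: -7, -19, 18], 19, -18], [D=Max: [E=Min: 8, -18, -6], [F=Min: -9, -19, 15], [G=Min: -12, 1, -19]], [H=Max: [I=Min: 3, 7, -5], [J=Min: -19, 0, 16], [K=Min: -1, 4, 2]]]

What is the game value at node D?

E: min(8, -18, -6) = -18
F: min(-9, -19, 15) = -19
G: min(-12, 1, -19) = -19
D: max(-18, -19, -19) = -18

-18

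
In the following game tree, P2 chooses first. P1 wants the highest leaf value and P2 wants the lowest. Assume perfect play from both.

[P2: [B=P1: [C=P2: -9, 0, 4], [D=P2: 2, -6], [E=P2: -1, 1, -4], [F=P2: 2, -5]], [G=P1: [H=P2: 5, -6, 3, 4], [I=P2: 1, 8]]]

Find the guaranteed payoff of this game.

-4

C (P2): min(-9, 0, 4) = -9
D (P2): min(2, -6) = -6
E (P2): min(-1, 1, -4) = -4
F (P2): min(2, -5) = -5
B (P1): max(-9, -6, -4, -5) = -4
H (P2): min(5, -6, 3, 4) = -6
I (P2): min(1, 8) = 1
G (P1): max(-6, 1) = 1
Root (P2): min(-4, 1) = -4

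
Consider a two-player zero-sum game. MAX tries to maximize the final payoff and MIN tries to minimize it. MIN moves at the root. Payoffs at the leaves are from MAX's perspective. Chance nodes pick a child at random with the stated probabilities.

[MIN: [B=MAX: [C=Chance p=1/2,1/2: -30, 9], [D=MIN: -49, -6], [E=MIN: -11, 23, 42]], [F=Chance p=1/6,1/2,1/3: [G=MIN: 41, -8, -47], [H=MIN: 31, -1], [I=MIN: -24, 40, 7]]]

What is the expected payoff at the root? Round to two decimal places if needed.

C (Chance): 1/2·-30 + 1/2·9 = -10.5
D (MIN): min(-49, -6) = -49
E (MIN): min(-11, 23, 42) = -11
B (MAX): max(-10.5, -49, -11) = -10.5
G (MIN): min(41, -8, -47) = -47
H (MIN): min(31, -1) = -1
I (MIN): min(-24, 40, 7) = -24
F (Chance): 1/6·-47 + 1/2·-1 + 1/3·-24 = -16.33
Root (MIN): min(-10.5, -16.33) = -16.33

-16.33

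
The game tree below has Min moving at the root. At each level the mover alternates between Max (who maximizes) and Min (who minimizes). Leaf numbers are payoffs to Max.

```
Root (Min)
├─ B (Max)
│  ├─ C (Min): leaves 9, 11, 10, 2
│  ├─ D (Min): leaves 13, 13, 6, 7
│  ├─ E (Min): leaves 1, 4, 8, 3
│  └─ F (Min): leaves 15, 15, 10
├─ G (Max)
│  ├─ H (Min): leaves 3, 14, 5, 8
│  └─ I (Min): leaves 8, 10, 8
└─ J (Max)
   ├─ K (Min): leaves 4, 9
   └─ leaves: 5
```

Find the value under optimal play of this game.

C (Min): min(9, 11, 10, 2) = 2
D (Min): min(13, 13, 6, 7) = 6
E (Min): min(1, 4, 8, 3) = 1
F (Min): min(15, 15, 10) = 10
B (Max): max(2, 6, 1, 10) = 10
H (Min): min(3, 14, 5, 8) = 3
I (Min): min(8, 10, 8) = 8
G (Max): max(3, 8) = 8
K (Min): min(4, 9) = 4
J (Max): max(4, 5) = 5
Root (Min): min(10, 8, 5) = 5

5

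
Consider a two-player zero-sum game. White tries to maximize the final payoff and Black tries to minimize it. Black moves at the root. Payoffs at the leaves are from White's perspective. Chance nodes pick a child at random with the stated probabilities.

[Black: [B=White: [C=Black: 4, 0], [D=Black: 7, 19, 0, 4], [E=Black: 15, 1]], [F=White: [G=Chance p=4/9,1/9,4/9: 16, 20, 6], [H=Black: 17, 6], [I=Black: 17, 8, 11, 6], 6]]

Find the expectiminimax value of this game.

1

C (Black): min(4, 0) = 0
D (Black): min(7, 19, 0, 4) = 0
E (Black): min(15, 1) = 1
B (White): max(0, 0, 1) = 1
G (Chance): 4/9·16 + 1/9·20 + 4/9·6 = 12
H (Black): min(17, 6) = 6
I (Black): min(17, 8, 11, 6) = 6
F (White): max(12, 6, 6, 6) = 12
Root (Black): min(1, 12) = 1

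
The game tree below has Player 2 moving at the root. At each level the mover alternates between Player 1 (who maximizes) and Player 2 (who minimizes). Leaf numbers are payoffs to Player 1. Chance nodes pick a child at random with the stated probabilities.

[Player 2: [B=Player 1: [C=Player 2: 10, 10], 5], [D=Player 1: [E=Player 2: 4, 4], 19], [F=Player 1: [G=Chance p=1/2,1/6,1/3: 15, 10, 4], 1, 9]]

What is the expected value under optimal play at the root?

10

C (Player 2): min(10, 10) = 10
B (Player 1): max(10, 5) = 10
E (Player 2): min(4, 4) = 4
D (Player 1): max(4, 19) = 19
G (Chance): 1/2·15 + 1/6·10 + 1/3·4 = 10.5
F (Player 1): max(10.5, 1, 9) = 10.5
Root (Player 2): min(10, 19, 10.5) = 10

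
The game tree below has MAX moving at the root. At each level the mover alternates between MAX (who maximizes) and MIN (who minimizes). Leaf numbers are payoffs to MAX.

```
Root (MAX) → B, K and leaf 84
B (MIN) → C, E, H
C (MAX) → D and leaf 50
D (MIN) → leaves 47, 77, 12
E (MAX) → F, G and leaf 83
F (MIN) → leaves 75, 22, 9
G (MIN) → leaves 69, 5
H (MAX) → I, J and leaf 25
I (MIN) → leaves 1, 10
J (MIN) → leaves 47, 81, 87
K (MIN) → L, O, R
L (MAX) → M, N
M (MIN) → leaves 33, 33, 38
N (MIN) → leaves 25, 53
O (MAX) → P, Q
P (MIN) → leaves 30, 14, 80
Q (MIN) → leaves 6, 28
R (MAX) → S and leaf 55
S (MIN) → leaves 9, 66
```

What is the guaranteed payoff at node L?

M: min(33, 33, 38) = 33
N: min(25, 53) = 25
L: max(33, 25) = 33

33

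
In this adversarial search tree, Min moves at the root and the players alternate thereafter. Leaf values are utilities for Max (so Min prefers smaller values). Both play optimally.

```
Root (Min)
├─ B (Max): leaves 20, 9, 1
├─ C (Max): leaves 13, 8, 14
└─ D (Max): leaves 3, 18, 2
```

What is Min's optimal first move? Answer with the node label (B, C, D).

C

B (Max): max(20, 9, 1) = 20
C (Max): max(13, 8, 14) = 14
D (Max): max(3, 18, 2) = 18
Root (Min): min(20, 14, 18) = 14
Min picks the child with the lowest value: C (value 14).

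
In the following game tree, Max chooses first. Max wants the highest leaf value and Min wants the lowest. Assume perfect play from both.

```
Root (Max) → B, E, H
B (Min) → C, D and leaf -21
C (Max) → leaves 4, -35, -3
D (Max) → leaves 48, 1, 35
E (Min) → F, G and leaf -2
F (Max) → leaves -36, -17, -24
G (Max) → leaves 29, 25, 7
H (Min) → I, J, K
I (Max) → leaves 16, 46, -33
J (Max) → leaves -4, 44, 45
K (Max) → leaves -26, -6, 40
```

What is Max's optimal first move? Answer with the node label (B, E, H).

H

C (Max): max(4, -35, -3) = 4
D (Max): max(48, 1, 35) = 48
B (Min): min(4, 48, -21) = -21
F (Max): max(-36, -17, -24) = -17
G (Max): max(29, 25, 7) = 29
E (Min): min(-17, 29, -2) = -17
I (Max): max(16, 46, -33) = 46
J (Max): max(-4, 44, 45) = 45
K (Max): max(-26, -6, 40) = 40
H (Min): min(46, 45, 40) = 40
Root (Max): max(-21, -17, 40) = 40
Max picks the child with the highest value: H (value 40).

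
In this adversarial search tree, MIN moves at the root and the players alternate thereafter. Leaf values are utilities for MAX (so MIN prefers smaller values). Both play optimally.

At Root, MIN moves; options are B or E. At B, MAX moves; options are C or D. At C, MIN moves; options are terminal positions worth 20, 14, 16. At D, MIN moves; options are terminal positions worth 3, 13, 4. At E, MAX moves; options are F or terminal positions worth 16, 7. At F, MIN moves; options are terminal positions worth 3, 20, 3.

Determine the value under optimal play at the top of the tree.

14

C (MIN): min(20, 14, 16) = 14
D (MIN): min(3, 13, 4) = 3
B (MAX): max(14, 3) = 14
F (MIN): min(3, 20, 3) = 3
E (MAX): max(3, 16, 7) = 16
Root (MIN): min(14, 16) = 14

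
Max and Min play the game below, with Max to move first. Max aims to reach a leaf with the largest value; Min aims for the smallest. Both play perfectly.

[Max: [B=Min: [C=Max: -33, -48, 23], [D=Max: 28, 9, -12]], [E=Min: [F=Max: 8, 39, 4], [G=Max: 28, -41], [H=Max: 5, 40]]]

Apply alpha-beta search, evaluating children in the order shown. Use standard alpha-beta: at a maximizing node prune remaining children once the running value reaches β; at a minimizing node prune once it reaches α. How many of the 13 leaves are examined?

11

C [α=-∞,β=+∞]: v=23
D [α=-∞,β=23]: v=28 after child 1 ≥ β → β-cutoff, skip 2
B [α=-∞,β=+∞]: v=23
F [α=23,β=+∞]: v=39
G [α=23,β=39]: v=28
H [α=23,β=28]: v=40
E [α=23,β=+∞]: v=28
Root [α=-∞,β=+∞]: v=28
Leaves evaluated: 11 of 13.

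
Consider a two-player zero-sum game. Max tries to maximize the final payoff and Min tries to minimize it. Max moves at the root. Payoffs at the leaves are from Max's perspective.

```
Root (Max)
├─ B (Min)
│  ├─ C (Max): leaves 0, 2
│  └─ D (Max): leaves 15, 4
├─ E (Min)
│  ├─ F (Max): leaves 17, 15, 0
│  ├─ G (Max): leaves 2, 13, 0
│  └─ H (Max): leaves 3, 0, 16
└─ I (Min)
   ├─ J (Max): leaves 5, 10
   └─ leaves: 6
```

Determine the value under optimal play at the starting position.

C (Max): max(0, 2) = 2
D (Max): max(15, 4) = 15
B (Min): min(2, 15) = 2
F (Max): max(17, 15, 0) = 17
G (Max): max(2, 13, 0) = 13
H (Max): max(3, 0, 16) = 16
E (Min): min(17, 13, 16) = 13
J (Max): max(5, 10) = 10
I (Min): min(10, 6) = 6
Root (Max): max(2, 13, 6) = 13

13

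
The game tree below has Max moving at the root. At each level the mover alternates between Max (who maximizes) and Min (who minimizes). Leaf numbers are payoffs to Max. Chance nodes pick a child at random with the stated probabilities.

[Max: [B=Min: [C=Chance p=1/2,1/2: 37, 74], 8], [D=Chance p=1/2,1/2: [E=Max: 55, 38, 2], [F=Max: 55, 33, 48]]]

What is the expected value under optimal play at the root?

55

C (Chance): 1/2·37 + 1/2·74 = 55.5
B (Min): min(55.5, 8) = 8
E (Max): max(55, 38, 2) = 55
F (Max): max(55, 33, 48) = 55
D (Chance): 1/2·55 + 1/2·55 = 55
Root (Max): max(8, 55) = 55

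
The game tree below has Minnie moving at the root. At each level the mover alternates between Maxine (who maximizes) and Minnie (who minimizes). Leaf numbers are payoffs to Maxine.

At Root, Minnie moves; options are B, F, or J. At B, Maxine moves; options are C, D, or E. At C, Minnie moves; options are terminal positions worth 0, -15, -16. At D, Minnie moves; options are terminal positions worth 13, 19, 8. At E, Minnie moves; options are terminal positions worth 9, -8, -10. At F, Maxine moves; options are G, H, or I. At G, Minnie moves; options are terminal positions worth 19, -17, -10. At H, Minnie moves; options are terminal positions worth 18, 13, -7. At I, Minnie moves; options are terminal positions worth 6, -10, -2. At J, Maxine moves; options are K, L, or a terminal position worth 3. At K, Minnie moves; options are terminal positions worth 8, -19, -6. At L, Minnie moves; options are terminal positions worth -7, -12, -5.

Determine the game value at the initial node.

-7

C (Minnie): min(0, -15, -16) = -16
D (Minnie): min(13, 19, 8) = 8
E (Minnie): min(9, -8, -10) = -10
B (Maxine): max(-16, 8, -10) = 8
G (Minnie): min(19, -17, -10) = -17
H (Minnie): min(18, 13, -7) = -7
I (Minnie): min(6, -10, -2) = -10
F (Maxine): max(-17, -7, -10) = -7
K (Minnie): min(8, -19, -6) = -19
L (Minnie): min(-7, -12, -5) = -12
J (Maxine): max(-19, -12, 3) = 3
Root (Minnie): min(8, -7, 3) = -7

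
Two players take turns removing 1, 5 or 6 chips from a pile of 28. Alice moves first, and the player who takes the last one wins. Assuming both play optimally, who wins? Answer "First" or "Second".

First

W/L table (W = player to move can force a win):
i:   0  1  2  3  4  5  6  7  8  9 10 11 12 13 14 15 16 17 18 19 20 21 22 23 24 25 26 27 28
     L  W  L  W  L  W  W  W  W  W  W  L  W  L  W  L  W  W  W  W  W  W  L  W  L  W  L  W  W
Position 28 is W, so the first player wins.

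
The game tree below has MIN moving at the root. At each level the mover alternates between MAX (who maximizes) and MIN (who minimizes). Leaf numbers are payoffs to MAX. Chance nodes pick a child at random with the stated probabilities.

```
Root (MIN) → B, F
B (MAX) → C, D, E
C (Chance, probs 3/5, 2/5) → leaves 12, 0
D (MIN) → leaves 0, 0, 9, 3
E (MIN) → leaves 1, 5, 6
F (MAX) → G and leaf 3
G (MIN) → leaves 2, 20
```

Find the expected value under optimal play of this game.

3

C (Chance): 3/5·12 + 2/5·0 = 7.2
D (MIN): min(0, 0, 9, 3) = 0
E (MIN): min(1, 5, 6) = 1
B (MAX): max(7.2, 0, 1) = 7.2
G (MIN): min(2, 20) = 2
F (MAX): max(2, 3) = 3
Root (MIN): min(7.2, 3) = 3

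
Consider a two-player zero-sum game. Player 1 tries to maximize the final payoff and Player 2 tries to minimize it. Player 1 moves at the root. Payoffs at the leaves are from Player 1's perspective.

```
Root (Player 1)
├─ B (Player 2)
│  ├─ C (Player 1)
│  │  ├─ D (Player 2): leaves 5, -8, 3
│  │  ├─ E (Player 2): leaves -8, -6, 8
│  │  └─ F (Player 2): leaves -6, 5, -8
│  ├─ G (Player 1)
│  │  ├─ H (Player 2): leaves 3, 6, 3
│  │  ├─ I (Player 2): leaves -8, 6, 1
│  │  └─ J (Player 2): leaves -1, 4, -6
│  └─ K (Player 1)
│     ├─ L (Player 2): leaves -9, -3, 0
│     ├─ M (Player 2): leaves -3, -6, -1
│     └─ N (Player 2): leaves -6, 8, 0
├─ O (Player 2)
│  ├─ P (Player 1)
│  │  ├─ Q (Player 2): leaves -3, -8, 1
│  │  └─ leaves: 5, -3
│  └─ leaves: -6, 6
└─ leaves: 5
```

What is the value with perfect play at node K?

L: min(-9, -3, 0) = -9
M: min(-3, -6, -1) = -6
N: min(-6, 8, 0) = -6
K: max(-9, -6, -6) = -6

-6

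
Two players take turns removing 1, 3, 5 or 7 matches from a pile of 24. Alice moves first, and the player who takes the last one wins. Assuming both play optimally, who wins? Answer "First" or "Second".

Second

Positions where the player to move wins (W) vs loses (L):
i:   0  1  2  3  4  5  6  7  8  9 10 11 12 13 14 15 16 17 18 19 20 21 22 23 24
     L  W  L  W  L  W  L  W  L  W  L  W  L  W  L  W  L  W  L  W  L  W  L  W  L
Position 24 is L, so the second player wins.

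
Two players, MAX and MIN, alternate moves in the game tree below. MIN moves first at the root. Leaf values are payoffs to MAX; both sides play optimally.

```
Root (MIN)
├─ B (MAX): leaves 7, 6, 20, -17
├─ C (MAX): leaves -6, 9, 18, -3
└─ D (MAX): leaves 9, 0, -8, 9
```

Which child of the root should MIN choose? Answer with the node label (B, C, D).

B (MAX): max(7, 6, 20, -17) = 20
C (MAX): max(-6, 9, 18, -3) = 18
D (MAX): max(9, 0, -8, 9) = 9
Root (MIN): min(20, 18, 9) = 9
MIN picks the child with the lowest value: D (value 9).

D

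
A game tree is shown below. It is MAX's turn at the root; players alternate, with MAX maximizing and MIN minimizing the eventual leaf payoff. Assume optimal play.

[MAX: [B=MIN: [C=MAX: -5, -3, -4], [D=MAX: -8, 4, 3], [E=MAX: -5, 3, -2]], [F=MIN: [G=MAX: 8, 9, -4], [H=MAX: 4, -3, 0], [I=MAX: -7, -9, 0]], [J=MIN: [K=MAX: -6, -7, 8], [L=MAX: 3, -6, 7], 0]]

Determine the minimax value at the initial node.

0

C (MAX): max(-5, -3, -4) = -3
D (MAX): max(-8, 4, 3) = 4
E (MAX): max(-5, 3, -2) = 3
B (MIN): min(-3, 4, 3) = -3
G (MAX): max(8, 9, -4) = 9
H (MAX): max(4, -3, 0) = 4
I (MAX): max(-7, -9, 0) = 0
F (MIN): min(9, 4, 0) = 0
K (MAX): max(-6, -7, 8) = 8
L (MAX): max(3, -6, 7) = 7
J (MIN): min(8, 7, 0) = 0
Root (MAX): max(-3, 0, 0) = 0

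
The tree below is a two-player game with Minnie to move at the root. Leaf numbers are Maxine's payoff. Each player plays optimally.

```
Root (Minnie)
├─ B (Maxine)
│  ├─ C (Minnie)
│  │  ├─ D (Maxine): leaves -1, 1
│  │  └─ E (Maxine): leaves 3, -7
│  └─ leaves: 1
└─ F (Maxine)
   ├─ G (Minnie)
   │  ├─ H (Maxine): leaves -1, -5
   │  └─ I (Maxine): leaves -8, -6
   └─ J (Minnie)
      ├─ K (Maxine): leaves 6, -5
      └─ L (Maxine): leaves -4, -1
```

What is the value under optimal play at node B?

D: max(-1, 1) = 1
E: max(3, -7) = 3
C: min(1, 3) = 1
B: max(1, 1) = 1

1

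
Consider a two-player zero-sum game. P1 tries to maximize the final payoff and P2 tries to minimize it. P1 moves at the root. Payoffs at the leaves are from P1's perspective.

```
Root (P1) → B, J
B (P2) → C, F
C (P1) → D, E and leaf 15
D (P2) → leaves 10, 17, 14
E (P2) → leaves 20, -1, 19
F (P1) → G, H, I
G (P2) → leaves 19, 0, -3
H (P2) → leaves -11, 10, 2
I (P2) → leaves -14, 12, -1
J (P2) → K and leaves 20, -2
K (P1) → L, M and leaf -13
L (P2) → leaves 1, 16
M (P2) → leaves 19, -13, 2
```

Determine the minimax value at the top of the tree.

-2

D (P2): min(10, 17, 14) = 10
E (P2): min(20, -1, 19) = -1
C (P1): max(10, -1, 15) = 15
G (P2): min(19, 0, -3) = -3
H (P2): min(-11, 10, 2) = -11
I (P2): min(-14, 12, -1) = -14
F (P1): max(-3, -11, -14) = -3
B (P2): min(15, -3) = -3
L (P2): min(1, 16) = 1
M (P2): min(19, -13, 2) = -13
K (P1): max(1, -13, -13) = 1
J (P2): min(1, 20, -2) = -2
Root (P1): max(-3, -2) = -2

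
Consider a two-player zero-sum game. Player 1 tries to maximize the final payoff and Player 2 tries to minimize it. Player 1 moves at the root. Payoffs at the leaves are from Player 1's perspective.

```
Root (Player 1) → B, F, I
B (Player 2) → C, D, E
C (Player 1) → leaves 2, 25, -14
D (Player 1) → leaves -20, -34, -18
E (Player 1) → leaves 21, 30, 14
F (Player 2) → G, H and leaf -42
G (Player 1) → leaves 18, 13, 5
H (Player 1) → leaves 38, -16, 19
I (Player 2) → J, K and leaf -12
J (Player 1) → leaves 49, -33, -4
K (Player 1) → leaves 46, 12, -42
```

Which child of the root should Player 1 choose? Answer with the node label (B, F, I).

C (Player 1): max(2, 25, -14) = 25
D (Player 1): max(-20, -34, -18) = -18
E (Player 1): max(21, 30, 14) = 30
B (Player 2): min(25, -18, 30) = -18
G (Player 1): max(18, 13, 5) = 18
H (Player 1): max(38, -16, 19) = 38
F (Player 2): min(18, 38, -42) = -42
J (Player 1): max(49, -33, -4) = 49
K (Player 1): max(46, 12, -42) = 46
I (Player 2): min(49, 46, -12) = -12
Root (Player 1): max(-18, -42, -12) = -12
Player 1 picks the child with the highest value: I (value -12).

I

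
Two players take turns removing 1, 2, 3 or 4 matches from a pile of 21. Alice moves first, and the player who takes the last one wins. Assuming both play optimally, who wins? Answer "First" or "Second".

First

W/L table (W = player to move can force a win):
i:   0  1  2  3  4  5  6  7  8  9 10 11 12 13 14 15 16 17 18 19 20 21
     L  W  W  W  W  L  W  W  W  W  L  W  W  W  W  L  W  W  W  W  L  W
Position 21 is W, so the first player wins.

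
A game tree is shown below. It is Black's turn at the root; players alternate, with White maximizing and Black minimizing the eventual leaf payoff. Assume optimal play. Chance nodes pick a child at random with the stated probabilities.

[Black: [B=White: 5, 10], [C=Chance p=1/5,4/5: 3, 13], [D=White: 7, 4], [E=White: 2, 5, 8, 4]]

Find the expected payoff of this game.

7

B (White): max(5, 10) = 10
C (Chance): 1/5·3 + 4/5·13 = 11
D (White): max(7, 4) = 7
E (White): max(2, 5, 8, 4) = 8
Root (Black): min(10, 11, 7, 8) = 7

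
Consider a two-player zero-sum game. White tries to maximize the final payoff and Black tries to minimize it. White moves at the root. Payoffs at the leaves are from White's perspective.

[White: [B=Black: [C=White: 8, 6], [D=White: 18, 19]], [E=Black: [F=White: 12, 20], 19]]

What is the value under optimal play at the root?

19

C (White): max(8, 6) = 8
D (White): max(18, 19) = 19
B (Black): min(8, 19) = 8
F (White): max(12, 20) = 20
E (Black): min(20, 19) = 19
Root (White): max(8, 19) = 19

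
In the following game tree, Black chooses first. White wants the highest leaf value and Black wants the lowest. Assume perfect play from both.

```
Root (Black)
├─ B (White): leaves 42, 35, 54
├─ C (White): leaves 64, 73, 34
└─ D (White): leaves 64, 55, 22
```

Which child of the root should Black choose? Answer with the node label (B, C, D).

B (White): max(42, 35, 54) = 54
C (White): max(64, 73, 34) = 73
D (White): max(64, 55, 22) = 64
Root (Black): min(54, 73, 64) = 54
Black picks the child with the lowest value: B (value 54).

B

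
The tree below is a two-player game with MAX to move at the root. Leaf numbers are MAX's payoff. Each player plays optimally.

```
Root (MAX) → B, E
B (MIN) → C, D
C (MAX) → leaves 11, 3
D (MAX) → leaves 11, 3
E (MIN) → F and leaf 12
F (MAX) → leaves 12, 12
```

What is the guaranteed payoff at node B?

C: max(11, 3) = 11
D: max(11, 3) = 11
B: min(11, 11) = 11

11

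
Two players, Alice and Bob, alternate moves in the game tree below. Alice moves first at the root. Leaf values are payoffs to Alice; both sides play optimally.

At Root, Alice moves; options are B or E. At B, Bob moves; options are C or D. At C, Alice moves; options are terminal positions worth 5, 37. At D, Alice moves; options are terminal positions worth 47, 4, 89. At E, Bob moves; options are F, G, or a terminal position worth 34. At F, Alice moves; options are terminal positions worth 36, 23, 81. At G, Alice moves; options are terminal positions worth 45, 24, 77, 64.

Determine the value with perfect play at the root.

37

C (Alice): max(5, 37) = 37
D (Alice): max(47, 4, 89) = 89
B (Bob): min(37, 89) = 37
F (Alice): max(36, 23, 81) = 81
G (Alice): max(45, 24, 77, 64) = 77
E (Bob): min(81, 77, 34) = 34
Root (Alice): max(37, 34) = 37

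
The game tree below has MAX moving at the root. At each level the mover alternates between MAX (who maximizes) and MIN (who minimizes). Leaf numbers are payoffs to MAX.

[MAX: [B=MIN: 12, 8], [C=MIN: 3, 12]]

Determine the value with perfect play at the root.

B (MIN): min(12, 8) = 8
C (MIN): min(3, 12) = 3
Root (MAX): max(8, 3) = 8

8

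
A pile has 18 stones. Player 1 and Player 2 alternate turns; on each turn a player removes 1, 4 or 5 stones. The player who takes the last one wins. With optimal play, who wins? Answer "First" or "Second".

Positions where the player to move wins (W) vs loses (L):
i:   0  1  2  3  4  5  6  7  8  9 10 11 12 13 14 15 16 17 18
     L  W  L  W  W  W  W  W  L  W  L  W  W  W  W  W  L  W  L
Position 18 is L, so the second player wins.

Second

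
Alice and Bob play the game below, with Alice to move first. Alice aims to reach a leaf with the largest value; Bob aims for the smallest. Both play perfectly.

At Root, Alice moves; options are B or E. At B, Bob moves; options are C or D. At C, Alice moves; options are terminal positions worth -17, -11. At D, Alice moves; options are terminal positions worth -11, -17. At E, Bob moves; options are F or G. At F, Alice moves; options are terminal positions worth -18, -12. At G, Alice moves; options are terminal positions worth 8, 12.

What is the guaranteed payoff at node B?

C: max(-17, -11) = -11
D: max(-11, -17) = -11
B: min(-11, -11) = -11

-11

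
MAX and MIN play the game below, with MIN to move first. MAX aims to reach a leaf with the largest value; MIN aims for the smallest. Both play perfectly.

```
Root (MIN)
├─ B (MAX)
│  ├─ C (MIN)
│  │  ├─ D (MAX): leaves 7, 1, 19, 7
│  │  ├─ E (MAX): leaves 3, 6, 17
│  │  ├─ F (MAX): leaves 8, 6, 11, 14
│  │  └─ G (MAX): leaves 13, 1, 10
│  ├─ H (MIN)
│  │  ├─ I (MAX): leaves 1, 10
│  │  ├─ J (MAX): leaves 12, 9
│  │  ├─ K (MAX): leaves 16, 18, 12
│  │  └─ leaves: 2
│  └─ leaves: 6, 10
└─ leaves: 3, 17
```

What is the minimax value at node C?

13

D: max(7, 1, 19, 7) = 19
E: max(3, 6, 17) = 17
F: max(8, 6, 11, 14) = 14
G: max(13, 1, 10) = 13
C: min(19, 17, 14, 13) = 13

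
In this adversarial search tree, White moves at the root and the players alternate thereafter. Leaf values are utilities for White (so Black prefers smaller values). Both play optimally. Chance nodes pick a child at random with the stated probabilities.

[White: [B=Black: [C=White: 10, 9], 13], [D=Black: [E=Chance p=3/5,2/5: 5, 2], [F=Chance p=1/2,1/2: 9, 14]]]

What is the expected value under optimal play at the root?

10

C (White): max(10, 9) = 10
B (Black): min(10, 13) = 10
E (Chance): 3/5·5 + 2/5·2 = 3.8
F (Chance): 1/2·9 + 1/2·14 = 11.5
D (Black): min(3.8, 11.5) = 3.8
Root (White): max(10, 3.8) = 10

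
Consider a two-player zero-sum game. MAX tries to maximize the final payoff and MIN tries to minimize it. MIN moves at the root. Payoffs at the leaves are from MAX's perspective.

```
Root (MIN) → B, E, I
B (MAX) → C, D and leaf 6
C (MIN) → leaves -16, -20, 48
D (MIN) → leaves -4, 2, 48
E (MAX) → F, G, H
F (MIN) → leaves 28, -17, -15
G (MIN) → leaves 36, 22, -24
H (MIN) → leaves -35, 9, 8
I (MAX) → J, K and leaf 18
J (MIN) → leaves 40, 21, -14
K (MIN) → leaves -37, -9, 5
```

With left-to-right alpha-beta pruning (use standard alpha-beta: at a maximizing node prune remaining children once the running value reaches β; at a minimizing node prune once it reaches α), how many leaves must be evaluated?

17

C [α=-∞,β=+∞]: v=-20
D [α=-20,β=+∞]: v=-4
B [α=-∞,β=+∞]: v=6
F [α=-∞,β=6]: v=-17
G [α=-17,β=6]: v=-24
H [α=-17,β=6]: v=-35 after child 1 ≤ α → α-cutoff, skip 2
E [α=-∞,β=6]: v=-17
J [α=-∞,β=-17]: v=-14
I [α=-∞,β=-17]: v=-14 after child 1 ≥ β → β-cutoff, skip 2
Root [α=-∞,β=+∞]: v=-17
Leaves evaluated: 17 of 23.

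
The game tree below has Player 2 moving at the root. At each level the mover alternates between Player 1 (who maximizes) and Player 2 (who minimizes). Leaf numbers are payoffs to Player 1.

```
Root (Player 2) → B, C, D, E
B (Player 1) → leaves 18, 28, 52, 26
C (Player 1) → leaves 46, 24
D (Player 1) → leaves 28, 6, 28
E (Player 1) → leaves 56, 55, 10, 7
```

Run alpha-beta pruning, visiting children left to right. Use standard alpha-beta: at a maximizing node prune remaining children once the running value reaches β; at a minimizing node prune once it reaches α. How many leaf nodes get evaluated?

10

B [α=-∞,β=+∞]: v=52
C [α=-∞,β=52]: v=46
D [α=-∞,β=46]: v=28
E [α=-∞,β=28]: v=56 after child 1 ≥ β → β-cutoff, skip 3
Root [α=-∞,β=+∞]: v=28
Leaves evaluated: 10 of 13.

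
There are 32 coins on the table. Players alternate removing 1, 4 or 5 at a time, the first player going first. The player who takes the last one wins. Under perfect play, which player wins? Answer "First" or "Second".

Second

i:   0  1  2  3  4  5  6  7  8  9 10 11 12 13 14 15 16 17 18 19 20 21 22 23 24 25 26 27 28 29 30 31 32
     L  W  L  W  W  W  W  W  L  W  L  W  W  W  W  W  L  W  L  W  W  W  W  W  L  W  L  W  W  W  W  W  L
Position 32 is L, so the second player wins.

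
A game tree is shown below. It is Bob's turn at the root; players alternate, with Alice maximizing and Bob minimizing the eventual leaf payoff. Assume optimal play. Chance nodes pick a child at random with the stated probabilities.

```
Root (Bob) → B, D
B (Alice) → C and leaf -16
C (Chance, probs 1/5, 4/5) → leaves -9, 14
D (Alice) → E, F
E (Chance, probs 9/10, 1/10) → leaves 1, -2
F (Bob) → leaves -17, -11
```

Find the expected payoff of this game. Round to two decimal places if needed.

C (Chance): 1/5·-9 + 4/5·14 = 9.4
B (Alice): max(9.4, -16) = 9.4
E (Chance): 9/10·1 + 1/10·-2 = 0.7
F (Bob): min(-17, -11) = -17
D (Alice): max(0.7, -17) = 0.7
Root (Bob): min(9.4, 0.7) = 0.7

0.7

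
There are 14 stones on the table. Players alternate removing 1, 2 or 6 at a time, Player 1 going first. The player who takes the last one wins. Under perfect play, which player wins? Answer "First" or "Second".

Second

Mark each pile size as W (mover wins) or L (mover loses):
i:   0  1  2  3  4  5  6  7  8  9 10 11 12 13 14
     L  W  W  L  W  W  W  L  W  W  L  W  W  W  L
Position 14 is L, so the second player wins.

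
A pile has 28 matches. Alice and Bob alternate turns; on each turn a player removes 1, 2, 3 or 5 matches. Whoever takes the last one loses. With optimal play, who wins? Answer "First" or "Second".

W/L table (W = player to move can force a win):
i:   0  1  2  3  4  5  6  7  8  9 10 11 12 13 14 15 16 17 18 19 20 21 22 23 24 25 26 27 28
     W  L  W  W  W  L  W  W  W  L  W  W  W  L  W  W  W  L  W  W  W  L  W  W  W  L  W  W  W
Position 28 is W, so the first player wins.

First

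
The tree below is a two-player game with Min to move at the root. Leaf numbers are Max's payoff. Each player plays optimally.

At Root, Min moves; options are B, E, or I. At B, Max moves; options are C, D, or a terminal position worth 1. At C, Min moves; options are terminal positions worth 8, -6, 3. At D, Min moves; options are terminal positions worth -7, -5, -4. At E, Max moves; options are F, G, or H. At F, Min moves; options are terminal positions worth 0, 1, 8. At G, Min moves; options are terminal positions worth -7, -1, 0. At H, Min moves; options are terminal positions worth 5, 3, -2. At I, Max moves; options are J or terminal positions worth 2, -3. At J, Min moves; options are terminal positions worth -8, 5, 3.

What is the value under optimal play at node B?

1

C: min(8, -6, 3) = -6
D: min(-7, -5, -4) = -7
B: max(-6, -7, 1) = 1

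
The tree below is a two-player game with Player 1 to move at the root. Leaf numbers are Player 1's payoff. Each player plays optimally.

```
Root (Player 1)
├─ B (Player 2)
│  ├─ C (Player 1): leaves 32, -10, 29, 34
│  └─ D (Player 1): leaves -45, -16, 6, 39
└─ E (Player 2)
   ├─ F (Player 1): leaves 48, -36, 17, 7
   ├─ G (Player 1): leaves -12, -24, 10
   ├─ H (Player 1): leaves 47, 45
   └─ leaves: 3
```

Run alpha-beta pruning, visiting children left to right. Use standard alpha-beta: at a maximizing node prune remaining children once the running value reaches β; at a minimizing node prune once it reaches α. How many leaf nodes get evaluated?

15

C [α=-∞,β=+∞]: v=34
D [α=-∞,β=34]: v=39
B [α=-∞,β=+∞]: v=34
F [α=34,β=+∞]: v=48
G [α=34,β=48]: v=10
E [α=34,β=+∞]: v=10 after child 2 ≤ α → α-cutoff, skip 2
Root [α=-∞,β=+∞]: v=34
Leaves evaluated: 15 of 18.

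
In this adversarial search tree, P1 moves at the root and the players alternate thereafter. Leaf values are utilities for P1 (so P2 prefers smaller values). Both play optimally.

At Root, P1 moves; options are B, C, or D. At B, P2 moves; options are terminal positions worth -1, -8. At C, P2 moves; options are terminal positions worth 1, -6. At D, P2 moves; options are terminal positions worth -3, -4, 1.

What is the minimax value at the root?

B (P2): min(-1, -8) = -8
C (P2): min(1, -6) = -6
D (P2): min(-3, -4, 1) = -4
Root (P1): max(-8, -6, -4) = -4

-4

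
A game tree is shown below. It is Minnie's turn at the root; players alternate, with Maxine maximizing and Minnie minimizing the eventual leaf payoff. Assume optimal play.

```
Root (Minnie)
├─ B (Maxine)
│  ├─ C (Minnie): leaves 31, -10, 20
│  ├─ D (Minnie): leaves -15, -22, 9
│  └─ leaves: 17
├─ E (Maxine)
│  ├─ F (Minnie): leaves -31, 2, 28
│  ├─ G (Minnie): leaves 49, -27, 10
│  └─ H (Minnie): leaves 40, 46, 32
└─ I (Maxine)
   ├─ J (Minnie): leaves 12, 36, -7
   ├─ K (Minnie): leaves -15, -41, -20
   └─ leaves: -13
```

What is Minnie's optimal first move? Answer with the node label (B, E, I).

I

C (Minnie): min(31, -10, 20) = -10
D (Minnie): min(-15, -22, 9) = -22
B (Maxine): max(-10, -22, 17) = 17
F (Minnie): min(-31, 2, 28) = -31
G (Minnie): min(49, -27, 10) = -27
H (Minnie): min(40, 46, 32) = 32
E (Maxine): max(-31, -27, 32) = 32
J (Minnie): min(12, 36, -7) = -7
K (Minnie): min(-15, -41, -20) = -41
I (Maxine): max(-7, -41, -13) = -7
Root (Minnie): min(17, 32, -7) = -7
Minnie picks the child with the lowest value: I (value -7).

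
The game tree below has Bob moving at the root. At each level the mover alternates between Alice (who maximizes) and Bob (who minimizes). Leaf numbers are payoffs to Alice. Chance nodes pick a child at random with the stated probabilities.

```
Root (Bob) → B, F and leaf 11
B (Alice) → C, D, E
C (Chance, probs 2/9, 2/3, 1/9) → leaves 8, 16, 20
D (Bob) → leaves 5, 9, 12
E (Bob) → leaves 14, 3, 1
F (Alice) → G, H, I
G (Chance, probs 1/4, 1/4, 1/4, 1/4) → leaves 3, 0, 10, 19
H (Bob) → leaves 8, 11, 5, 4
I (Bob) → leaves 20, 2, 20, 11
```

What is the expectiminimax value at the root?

C (Chance): 2/9·8 + 2/3·16 + 1/9·20 = 14.67
D (Bob): min(5, 9, 12) = 5
E (Bob): min(14, 3, 1) = 1
B (Alice): max(14.67, 5, 1) = 14.67
G (Chance): 1/4·3 + 1/4·0 + 1/4·10 + 1/4·19 = 8
H (Bob): min(8, 11, 5, 4) = 4
I (Bob): min(20, 2, 20, 11) = 2
F (Alice): max(8, 4, 2) = 8
Root (Bob): min(14.67, 8, 11) = 8

8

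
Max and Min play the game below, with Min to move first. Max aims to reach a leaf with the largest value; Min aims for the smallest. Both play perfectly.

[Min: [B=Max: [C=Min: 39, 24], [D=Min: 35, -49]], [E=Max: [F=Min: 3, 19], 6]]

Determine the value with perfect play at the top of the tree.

6

C (Min): min(39, 24) = 24
D (Min): min(35, -49) = -49
B (Max): max(24, -49) = 24
F (Min): min(3, 19) = 3
E (Max): max(3, 6) = 6
Root (Min): min(24, 6) = 6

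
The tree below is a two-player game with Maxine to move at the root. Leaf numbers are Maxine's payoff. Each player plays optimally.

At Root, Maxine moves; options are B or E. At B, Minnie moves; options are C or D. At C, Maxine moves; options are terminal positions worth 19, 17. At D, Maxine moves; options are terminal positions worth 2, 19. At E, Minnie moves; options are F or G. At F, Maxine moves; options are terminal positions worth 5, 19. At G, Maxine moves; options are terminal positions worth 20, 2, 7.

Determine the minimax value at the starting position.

19

C (Maxine): max(19, 17) = 19
D (Maxine): max(2, 19) = 19
B (Minnie): min(19, 19) = 19
F (Maxine): max(5, 19) = 19
G (Maxine): max(20, 2, 7) = 20
E (Minnie): min(19, 20) = 19
Root (Maxine): max(19, 19) = 19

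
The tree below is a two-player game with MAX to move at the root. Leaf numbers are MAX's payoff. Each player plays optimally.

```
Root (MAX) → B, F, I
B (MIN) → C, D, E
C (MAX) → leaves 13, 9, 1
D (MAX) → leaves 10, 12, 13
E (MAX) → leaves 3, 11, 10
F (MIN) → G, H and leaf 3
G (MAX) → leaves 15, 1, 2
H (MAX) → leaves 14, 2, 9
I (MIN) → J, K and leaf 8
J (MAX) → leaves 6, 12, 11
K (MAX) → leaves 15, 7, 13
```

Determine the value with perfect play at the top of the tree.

11

C (MAX): max(13, 9, 1) = 13
D (MAX): max(10, 12, 13) = 13
E (MAX): max(3, 11, 10) = 11
B (MIN): min(13, 13, 11) = 11
G (MAX): max(15, 1, 2) = 15
H (MAX): max(14, 2, 9) = 14
F (MIN): min(15, 14, 3) = 3
J (MAX): max(6, 12, 11) = 12
K (MAX): max(15, 7, 13) = 15
I (MIN): min(12, 15, 8) = 8
Root (MAX): max(11, 3, 8) = 11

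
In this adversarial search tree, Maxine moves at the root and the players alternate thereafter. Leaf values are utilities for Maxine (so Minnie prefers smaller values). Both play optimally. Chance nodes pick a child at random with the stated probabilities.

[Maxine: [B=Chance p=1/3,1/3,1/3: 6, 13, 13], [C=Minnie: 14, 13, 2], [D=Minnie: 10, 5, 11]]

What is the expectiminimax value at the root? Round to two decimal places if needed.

B (Chance): 1/3·6 + 1/3·13 + 1/3·13 = 10.67
C (Minnie): min(14, 13, 2) = 2
D (Minnie): min(10, 5, 11) = 5
Root (Maxine): max(10.67, 2, 5) = 10.67

10.67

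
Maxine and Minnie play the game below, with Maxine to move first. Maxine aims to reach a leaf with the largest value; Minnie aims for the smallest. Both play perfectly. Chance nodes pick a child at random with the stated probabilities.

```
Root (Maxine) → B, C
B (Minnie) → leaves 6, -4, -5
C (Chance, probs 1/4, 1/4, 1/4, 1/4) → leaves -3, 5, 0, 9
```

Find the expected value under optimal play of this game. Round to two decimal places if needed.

B (Minnie): min(6, -4, -5) = -5
C (Chance): 1/4·-3 + 1/4·5 + 1/4·0 + 1/4·9 = 2.75
Root (Maxine): max(-5, 2.75) = 2.75

2.75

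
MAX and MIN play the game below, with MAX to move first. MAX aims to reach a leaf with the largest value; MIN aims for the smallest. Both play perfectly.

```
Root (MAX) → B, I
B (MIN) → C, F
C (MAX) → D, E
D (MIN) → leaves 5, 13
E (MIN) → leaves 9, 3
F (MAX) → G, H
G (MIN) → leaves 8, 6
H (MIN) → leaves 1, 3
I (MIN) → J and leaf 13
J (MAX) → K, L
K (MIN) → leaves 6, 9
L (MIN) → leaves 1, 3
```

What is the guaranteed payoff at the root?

6

D (MIN): min(5, 13) = 5
E (MIN): min(9, 3) = 3
C (MAX): max(5, 3) = 5
G (MIN): min(8, 6) = 6
H (MIN): min(1, 3) = 1
F (MAX): max(6, 1) = 6
B (MIN): min(5, 6) = 5
K (MIN): min(6, 9) = 6
L (MIN): min(1, 3) = 1
J (MAX): max(6, 1) = 6
I (MIN): min(6, 13) = 6
Root (MAX): max(5, 6) = 6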